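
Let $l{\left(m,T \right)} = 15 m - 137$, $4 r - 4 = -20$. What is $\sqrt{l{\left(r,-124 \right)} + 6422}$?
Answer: $5 \sqrt{249} \approx 78.899$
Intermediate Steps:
$r = -4$ ($r = 1 + \frac{1}{4} \left(-20\right) = 1 - 5 = -4$)
$l{\left(m,T \right)} = -137 + 15 m$
$\sqrt{l{\left(r,-124 \right)} + 6422} = \sqrt{\left(-137 + 15 \left(-4\right)\right) + 6422} = \sqrt{\left(-137 - 60\right) + 6422} = \sqrt{-197 + 6422} = \sqrt{6225} = 5 \sqrt{249}$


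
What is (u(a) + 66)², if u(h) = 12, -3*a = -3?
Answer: 6084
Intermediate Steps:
a = 1 (a = -⅓*(-3) = 1)
(u(a) + 66)² = (12 + 66)² = 78² = 6084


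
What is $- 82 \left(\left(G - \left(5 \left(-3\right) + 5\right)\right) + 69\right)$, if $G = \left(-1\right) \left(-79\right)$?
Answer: $-12956$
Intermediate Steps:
$G = 79$
$- 82 \left(\left(G - \left(5 \left(-3\right) + 5\right)\right) + 69\right) = - 82 \left(\left(79 - \left(5 \left(-3\right) + 5\right)\right) + 69\right) = - 82 \left(\left(79 - \left(-15 + 5\right)\right) + 69\right) = - 82 \left(\left(79 - -10\right) + 69\right) = - 82 \left(\left(79 + 10\right) + 69\right) = - 82 \left(89 + 69\right) = \left(-82\right) 158 = -12956$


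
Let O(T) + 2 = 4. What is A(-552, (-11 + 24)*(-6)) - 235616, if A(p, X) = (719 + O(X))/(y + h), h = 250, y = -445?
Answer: -45945841/195 ≈ -2.3562e+5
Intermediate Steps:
O(T) = 2 (O(T) = -2 + 4 = 2)
A(p, X) = -721/195 (A(p, X) = (719 + 2)/(-445 + 250) = 721/(-195) = 721*(-1/195) = -721/195)
A(-552, (-11 + 24)*(-6)) - 235616 = -721/195 - 235616 = -45945841/195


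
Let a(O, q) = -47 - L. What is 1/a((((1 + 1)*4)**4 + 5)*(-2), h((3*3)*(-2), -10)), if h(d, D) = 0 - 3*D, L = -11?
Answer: -1/36 ≈ -0.027778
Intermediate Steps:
h(d, D) = -3*D
a(O, q) = -36 (a(O, q) = -47 - 1*(-11) = -47 + 11 = -36)
1/a((((1 + 1)*4)**4 + 5)*(-2), h((3*3)*(-2), -10)) = 1/(-36) = -1/36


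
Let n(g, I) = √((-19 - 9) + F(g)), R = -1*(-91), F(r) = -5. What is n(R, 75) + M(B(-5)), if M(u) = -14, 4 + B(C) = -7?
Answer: -14 + I*√33 ≈ -14.0 + 5.7446*I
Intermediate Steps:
B(C) = -11 (B(C) = -4 - 7 = -11)
R = 91
n(g, I) = I*√33 (n(g, I) = √((-19 - 9) - 5) = √(-28 - 5) = √(-33) = I*√33)
n(R, 75) + M(B(-5)) = I*√33 - 14 = -14 + I*√33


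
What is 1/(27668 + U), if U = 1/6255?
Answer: 6255/173063341 ≈ 3.6143e-5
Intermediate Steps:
U = 1/6255 ≈ 0.00015987
1/(27668 + U) = 1/(27668 + 1/6255) = 1/(173063341/6255) = 6255/173063341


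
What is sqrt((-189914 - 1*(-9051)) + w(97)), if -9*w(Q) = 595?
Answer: I*sqrt(1628362)/3 ≈ 425.36*I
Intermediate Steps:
w(Q) = -595/9 (w(Q) = -1/9*595 = -595/9)
sqrt((-189914 - 1*(-9051)) + w(97)) = sqrt((-189914 - 1*(-9051)) - 595/9) = sqrt((-189914 + 9051) - 595/9) = sqrt(-180863 - 595/9) = sqrt(-1628362/9) = I*sqrt(1628362)/3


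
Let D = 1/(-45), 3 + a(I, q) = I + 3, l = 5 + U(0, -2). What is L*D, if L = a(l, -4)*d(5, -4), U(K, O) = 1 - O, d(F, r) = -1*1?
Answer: 8/45 ≈ 0.17778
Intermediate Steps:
d(F, r) = -1
l = 8 (l = 5 + (1 - 1*(-2)) = 5 + (1 + 2) = 5 + 3 = 8)
a(I, q) = I (a(I, q) = -3 + (I + 3) = -3 + (3 + I) = I)
L = -8 (L = 8*(-1) = -8)
D = -1/45 ≈ -0.022222
L*D = -8*(-1/45) = 8/45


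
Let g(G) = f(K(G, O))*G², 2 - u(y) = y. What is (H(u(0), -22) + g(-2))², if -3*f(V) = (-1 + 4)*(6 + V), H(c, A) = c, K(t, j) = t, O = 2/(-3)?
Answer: 196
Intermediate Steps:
O = -⅔ (O = 2*(-⅓) = -⅔ ≈ -0.66667)
u(y) = 2 - y
f(V) = -6 - V (f(V) = -(-1 + 4)*(6 + V)/3 = -(6 + V) = -(18 + 3*V)/3 = -6 - V)
g(G) = G²*(-6 - G) (g(G) = (-6 - G)*G² = G²*(-6 - G))
(H(u(0), -22) + g(-2))² = ((2 - 1*0) + (-2)²*(-6 - 1*(-2)))² = ((2 + 0) + 4*(-6 + 2))² = (2 + 4*(-4))² = (2 - 16)² = (-14)² = 196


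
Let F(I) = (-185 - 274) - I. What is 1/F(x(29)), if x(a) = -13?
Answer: -1/446 ≈ -0.0022422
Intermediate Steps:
F(I) = -459 - I
1/F(x(29)) = 1/(-459 - 1*(-13)) = 1/(-459 + 13) = 1/(-446) = -1/446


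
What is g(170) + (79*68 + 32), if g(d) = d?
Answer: 5574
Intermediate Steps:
g(170) + (79*68 + 32) = 170 + (79*68 + 32) = 170 + (5372 + 32) = 170 + 5404 = 5574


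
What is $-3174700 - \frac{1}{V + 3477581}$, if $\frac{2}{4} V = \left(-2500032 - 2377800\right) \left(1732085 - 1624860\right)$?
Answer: $- \frac{3320887299271879299}{1046047594819} \approx -3.1747 \cdot 10^{6}$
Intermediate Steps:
$V = -1046051072400$ ($V = 2 \left(-2500032 - 2377800\right) \left(1732085 - 1624860\right) = 2 \left(- 4877832 \left(1732085 - 1624860\right)\right) = 2 \left(\left(-4877832\right) 107225\right) = 2 \left(-523025536200\right) = -1046051072400$)
$-3174700 - \frac{1}{V + 3477581} = -3174700 - \frac{1}{-1046051072400 + 3477581} = -3174700 - \frac{1}{-1046047594819} = -3174700 - - \frac{1}{1046047594819} = -3174700 + \frac{1}{1046047594819} = - \frac{3320887299271879299}{1046047594819}$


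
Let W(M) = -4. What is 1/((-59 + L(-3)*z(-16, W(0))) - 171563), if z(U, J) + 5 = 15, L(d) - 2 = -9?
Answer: -1/171692 ≈ -5.8244e-6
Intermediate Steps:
L(d) = -7 (L(d) = 2 - 9 = -7)
z(U, J) = 10 (z(U, J) = -5 + 15 = 10)
1/((-59 + L(-3)*z(-16, W(0))) - 171563) = 1/((-59 - 7*10) - 171563) = 1/((-59 - 70) - 171563) = 1/(-129 - 171563) = 1/(-171692) = -1/171692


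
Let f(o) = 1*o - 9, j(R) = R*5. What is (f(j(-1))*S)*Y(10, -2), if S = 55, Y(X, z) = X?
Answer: -7700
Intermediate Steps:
j(R) = 5*R
f(o) = -9 + o (f(o) = o - 9 = -9 + o)
(f(j(-1))*S)*Y(10, -2) = ((-9 + 5*(-1))*55)*10 = ((-9 - 5)*55)*10 = -14*55*10 = -770*10 = -7700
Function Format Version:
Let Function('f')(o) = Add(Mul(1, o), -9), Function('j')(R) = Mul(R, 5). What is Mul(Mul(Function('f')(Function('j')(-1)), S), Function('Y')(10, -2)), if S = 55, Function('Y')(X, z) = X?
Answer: -7700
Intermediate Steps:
Function('j')(R) = Mul(5, R)
Function('f')(o) = Add(-9, o) (Function('f')(o) = Add(o, -9) = Add(-9, o))
Mul(Mul(Function('f')(Function('j')(-1)), S), Function('Y')(10, -2)) = Mul(Mul(Add(-9, Mul(5, -1)), 55), 10) = Mul(Mul(Add(-9, -5), 55), 10) = Mul(Mul(-14, 55), 10) = Mul(-770, 10) = -7700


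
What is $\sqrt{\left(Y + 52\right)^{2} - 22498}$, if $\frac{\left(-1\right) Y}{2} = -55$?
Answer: $\sqrt{3746} \approx 61.205$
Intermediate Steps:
$Y = 110$ ($Y = \left(-2\right) \left(-55\right) = 110$)
$\sqrt{\left(Y + 52\right)^{2} - 22498} = \sqrt{\left(110 + 52\right)^{2} - 22498} = \sqrt{162^{2} - 22498} = \sqrt{26244 - 22498} = \sqrt{3746}$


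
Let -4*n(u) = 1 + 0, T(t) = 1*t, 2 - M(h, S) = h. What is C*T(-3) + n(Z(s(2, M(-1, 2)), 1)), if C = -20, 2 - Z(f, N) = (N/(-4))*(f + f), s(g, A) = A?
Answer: 239/4 ≈ 59.750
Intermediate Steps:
M(h, S) = 2 - h
T(t) = t
Z(f, N) = 2 + N*f/2 (Z(f, N) = 2 - N/(-4)*(f + f) = 2 - N*(-¼)*2*f = 2 - (-N/4)*2*f = 2 - (-1)*N*f/2 = 2 + N*f/2)
n(u) = -¼ (n(u) = -(1 + 0)/4 = -¼*1 = -¼)
C*T(-3) + n(Z(s(2, M(-1, 2)), 1)) = -20*(-3) - ¼ = 60 - ¼ = 239/4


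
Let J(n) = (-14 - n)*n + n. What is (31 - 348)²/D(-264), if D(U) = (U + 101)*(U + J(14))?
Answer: 100489/104646 ≈ 0.96028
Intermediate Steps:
J(n) = n + n*(-14 - n) (J(n) = n*(-14 - n) + n = n + n*(-14 - n))
D(U) = (-378 + U)*(101 + U) (D(U) = (U + 101)*(U - 1*14*(13 + 14)) = (101 + U)*(U - 1*14*27) = (101 + U)*(U - 378) = (101 + U)*(-378 + U) = (-378 + U)*(101 + U))
(31 - 348)²/D(-264) = (31 - 348)²/(-38178 + (-264)² - 277*(-264)) = (-317)²/(-38178 + 69696 + 73128) = 100489/104646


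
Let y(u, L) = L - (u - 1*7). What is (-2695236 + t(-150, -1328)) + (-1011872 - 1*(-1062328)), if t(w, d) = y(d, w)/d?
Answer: -3512269025/1328 ≈ -2.6448e+6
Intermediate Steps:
y(u, L) = 7 + L - u (y(u, L) = L - (u - 7) = L - (-7 + u) = L + (7 - u) = 7 + L - u)
t(w, d) = (7 + w - d)/d
(-2695236 + t(-150, -1328)) + (-1011872 - 1*(-1062328)) = (-2695236 + (7 - 150 - 1*(-1328))/(-1328)) + (-1011872 - 1*(-1062328)) = (-2695236 - (7 - 150 + 1328)/1328) + (-1011872 + 1062328) = (-2695236 - 1/1328*1185) + 50456 = (-2695236 - 1185/1328) + 50456 = -3579274593/1328 + 50456 = -3512269025/1328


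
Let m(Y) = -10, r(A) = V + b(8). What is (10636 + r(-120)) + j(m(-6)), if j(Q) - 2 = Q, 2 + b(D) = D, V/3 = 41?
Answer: 10757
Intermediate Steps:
V = 123 (V = 3*41 = 123)
b(D) = -2 + D
r(A) = 129 (r(A) = 123 + (-2 + 8) = 123 + 6 = 129)
j(Q) = 2 + Q
(10636 + r(-120)) + j(m(-6)) = (10636 + 129) + (2 - 10) = 10765 - 8 = 10757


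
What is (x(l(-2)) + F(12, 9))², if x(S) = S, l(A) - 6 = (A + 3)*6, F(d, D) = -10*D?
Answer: 6084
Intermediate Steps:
l(A) = 24 + 6*A (l(A) = 6 + (A + 3)*6 = 6 + (3 + A)*6 = 6 + (18 + 6*A) = 24 + 6*A)
(x(l(-2)) + F(12, 9))² = ((24 + 6*(-2)) - 10*9)² = ((24 - 12) - 90)² = (12 - 90)² = (-78)² = 6084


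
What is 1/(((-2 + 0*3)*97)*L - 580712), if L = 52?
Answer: -1/590800 ≈ -1.6926e-6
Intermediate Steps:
1/(((-2 + 0*3)*97)*L - 580712) = 1/(((-2 + 0*3)*97)*52 - 580712) = 1/(((-2 + 0)*97)*52 - 580712) = 1/(-2*97*52 - 580712) = 1/(-194*52 - 580712) = 1/(-10088 - 580712) = 1/(-590800) = -1/590800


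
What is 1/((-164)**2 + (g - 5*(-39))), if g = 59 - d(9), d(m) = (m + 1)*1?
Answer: 1/27140 ≈ 3.6846e-5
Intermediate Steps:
d(m) = 1 + m (d(m) = (1 + m)*1 = 1 + m)
g = 49 (g = 59 - (1 + 9) = 59 - 1*10 = 59 - 10 = 49)
1/((-164)**2 + (g - 5*(-39))) = 1/((-164)**2 + (49 - 5*(-39))) = 1/(26896 + (49 + 195)) = 1/(26896 + 244) = 1/27140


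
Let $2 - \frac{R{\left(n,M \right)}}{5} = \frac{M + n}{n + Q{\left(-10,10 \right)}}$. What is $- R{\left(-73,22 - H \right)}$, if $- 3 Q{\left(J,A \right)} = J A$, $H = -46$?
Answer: $- \frac{1115}{119} \approx -9.3698$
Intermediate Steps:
$Q{\left(J,A \right)} = - \frac{A J}{3}$ ($Q{\left(J,A \right)} = - \frac{J A}{3} = - \frac{A J}{3}$)
$R{\left(n,M \right)} = 10 - \frac{5 \left(M + n\right)}{\frac{100}{3} + n}$ ($R{\left(n,M \right)} = 10 - 5 \frac{M + n}{n - \frac{10}{3} \left(-10\right)} = 10 - 5 \frac{M + n}{n + \frac{100}{3}} = 10 - 5 \frac{M + n}{\frac{100}{3} + n} = 10 - \frac{5 \left(M + n\right)}{\frac{100}{3} + n}$)
$- R{\left(-73,22 - H \right)} = - \frac{5 \left(200 - 3 \left(22 - -46\right) + 3 \left(-73\right)\right)}{100 + 3 \left(-73\right)} = - \frac{5 \left(200 - 3 \left(22 + 46\right) - 219\right)}{100 - 219} = - \frac{5 \left(200 - 204 - 219\right)}{-119} = - \frac{5 \left(-1\right) \left(200 - 204 - 219\right)}{119} = - \frac{5 \left(-1\right) \left(-223\right)}{119} = \left(-1\right) \frac{1115}{119} = - \frac{1115}{119}$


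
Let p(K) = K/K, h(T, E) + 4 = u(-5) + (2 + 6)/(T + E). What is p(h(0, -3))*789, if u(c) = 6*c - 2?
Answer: 789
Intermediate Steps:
u(c) = -2 + 6*c
h(T, E) = -36 + 8/(E + T) (h(T, E) = -4 + ((-2 + 6*(-5)) + (2 + 6)/(T + E)) = -4 + ((-2 - 30) + 8/(E + T)) = -4 + (-32 + 8/(E + T)) = -36 + 8/(E + T))
p(K) = 1
p(h(0, -3))*789 = 1*789 = 789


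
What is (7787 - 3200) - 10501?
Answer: -5914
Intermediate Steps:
(7787 - 3200) - 10501 = 4587 - 10501 = -5914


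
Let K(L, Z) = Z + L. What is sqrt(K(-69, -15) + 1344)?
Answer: 6*sqrt(35) ≈ 35.496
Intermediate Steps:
K(L, Z) = L + Z
sqrt(K(-69, -15) + 1344) = sqrt((-69 - 15) + 1344) = sqrt(-84 + 1344) = sqrt(1260) = 6*sqrt(35)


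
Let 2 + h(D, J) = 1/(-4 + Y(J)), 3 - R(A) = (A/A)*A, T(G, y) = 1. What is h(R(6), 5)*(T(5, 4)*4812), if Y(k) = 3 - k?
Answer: -10426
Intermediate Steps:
R(A) = 3 - A (R(A) = 3 - A/A*A = 3 - A)
h(D, J) = -2 + 1/(-1 - J) (h(D, J) = -2 + 1/(-4 + (3 - J)) = -2 + 1/(-1 - J))
h(R(6), 5)*(T(5, 4)*4812) = ((-3 - 2*5)/(1 + 5))*(1*4812) = ((-3 - 10)/6)*4812 = ((1/6)*(-13))*4812 = -13/6*4812 = -10426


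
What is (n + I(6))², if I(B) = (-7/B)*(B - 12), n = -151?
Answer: 20736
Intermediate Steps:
I(B) = -7*(-12 + B)/B (I(B) = (-7/B)*(-12 + B) = -7*(-12 + B)/B)
(n + I(6))² = (-151 + (-7 + 84/6))² = (-151 + (-7 + 84*(⅙)))² = (-151 + (-7 + 14))² = (-151 + 7)² = (-144)² = 20736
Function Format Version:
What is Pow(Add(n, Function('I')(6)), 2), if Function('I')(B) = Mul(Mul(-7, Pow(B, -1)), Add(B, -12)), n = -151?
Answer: 20736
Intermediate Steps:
Function('I')(B) = Mul(-7, Pow(B, -1), Add(-12, B)) (Function('I')(B) = Mul(Mul(-7, Pow(B, -1)), Add(-12, B)) = Mul(-7, Pow(B, -1), Add(-12, B)))
Pow(Add(n, Function('I')(6)), 2) = Pow(Add(-151, Add(-7, Mul(84, Pow(6, -1)))), 2) = Pow(Add(-151, Add(-7, Mul(84, Rational(1, 6)))), 2) = Pow(Add(-151, Add(-7, 14)), 2) = Pow(Add(-151, 7), 2) = Pow(-144, 2) = 20736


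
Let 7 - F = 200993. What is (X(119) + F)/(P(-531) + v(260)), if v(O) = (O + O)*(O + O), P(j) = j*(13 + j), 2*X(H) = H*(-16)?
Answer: -100969/272729 ≈ -0.37022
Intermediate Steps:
F = -200986 (F = 7 - 1*200993 = 7 - 200993 = -200986)
X(H) = -8*H (X(H) = (H*(-16))/2 = (-16*H)/2 = -8*H)
v(O) = 4*O**2 (v(O) = (2*O)*(2*O) = 4*O**2)
(X(119) + F)/(P(-531) + v(260)) = (-8*119 - 200986)/(-531*(13 - 531) + 4*260**2) = (-952 - 200986)/(-531*(-518) + 4*67600) = -201938/(275058 + 270400) = -201938/545458 = -201938*1/545458 = -100969/272729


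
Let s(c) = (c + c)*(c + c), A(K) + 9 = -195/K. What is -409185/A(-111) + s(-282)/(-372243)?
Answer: 1878538690869/33253708 ≈ 56491.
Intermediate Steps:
A(K) = -9 - 195/K
s(c) = 4*c² (s(c) = (2*c)*(2*c) = 4*c²)
-409185/A(-111) + s(-282)/(-372243) = -409185/(-9 - 195/(-111)) + (4*(-282)²)/(-372243) = -409185/(-9 - 195*(-1/111)) + (4*79524)*(-1/372243) = -409185/(-9 + 65/37) + 318096*(-1/372243) = -409185/(-268/37) - 106032/124081 = -409185*(-37/268) - 106032/124081 = 15139845/268 - 106032/124081 = 1878538690869/33253708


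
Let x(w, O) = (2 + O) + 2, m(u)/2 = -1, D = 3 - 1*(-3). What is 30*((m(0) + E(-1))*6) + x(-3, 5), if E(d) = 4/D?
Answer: -231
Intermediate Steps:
D = 6 (D = 3 + 3 = 6)
E(d) = ⅔ (E(d) = 4/6 = 4*(⅙) = ⅔)
m(u) = -2 (m(u) = 2*(-1) = -2)
x(w, O) = 4 + O
30*((m(0) + E(-1))*6) + x(-3, 5) = 30*((-2 + ⅔)*6) + (4 + 5) = 30*(-4/3*6) + 9 = 30*(-8) + 9 = -240 + 9 = -231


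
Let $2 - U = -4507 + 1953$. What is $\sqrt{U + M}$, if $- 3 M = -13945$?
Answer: $\frac{\sqrt{64839}}{3} \approx 84.878$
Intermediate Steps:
$M = \frac{13945}{3}$ ($M = \left(- \frac{1}{3}\right) \left(-13945\right) = \frac{13945}{3} \approx 4648.3$)
$U = 2556$ ($U = 2 - \left(-4507 + 1953\right) = 2 - -2554 = 2 + 2554 = 2556$)
$\sqrt{U + M} = \sqrt{2556 + \frac{13945}{3}} = \sqrt{\frac{21613}{3}} = \frac{\sqrt{64839}}{3}$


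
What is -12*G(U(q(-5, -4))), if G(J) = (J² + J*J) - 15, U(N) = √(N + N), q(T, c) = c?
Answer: 372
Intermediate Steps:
U(N) = √2*√N (U(N) = √(2*N) = √2*√N)
G(J) = -15 + 2*J² (G(J) = (J² + J²) - 15 = 2*J² - 15 = -15 + 2*J²)
-12*G(U(q(-5, -4))) = -12*(-15 + 2*(√2*√(-4))²) = -12*(-15 + 2*(√2*(2*I))²) = -12*(-15 + 2*(2*I*√2)²) = -12*(-15 + 2*(-8)) = -12*(-15 - 16) = -12*(-31) = 372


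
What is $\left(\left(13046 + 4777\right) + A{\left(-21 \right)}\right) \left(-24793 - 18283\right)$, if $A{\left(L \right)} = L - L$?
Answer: $-767743548$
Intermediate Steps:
$A{\left(L \right)} = 0$
$\left(\left(13046 + 4777\right) + A{\left(-21 \right)}\right) \left(-24793 - 18283\right) = \left(\left(13046 + 4777\right) + 0\right) \left(-24793 - 18283\right) = \left(17823 + 0\right) \left(-43076\right) = 17823 \left(-43076\right) = -767743548$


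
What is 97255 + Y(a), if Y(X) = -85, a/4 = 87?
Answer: 97170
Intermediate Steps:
a = 348 (a = 4*87 = 348)
97255 + Y(a) = 97255 - 85 = 97170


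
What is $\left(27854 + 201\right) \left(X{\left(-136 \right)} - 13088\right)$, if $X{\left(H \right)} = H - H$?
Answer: $-367183840$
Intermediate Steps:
$X{\left(H \right)} = 0$
$\left(27854 + 201\right) \left(X{\left(-136 \right)} - 13088\right) = \left(27854 + 201\right) \left(0 - 13088\right) = 28055 \left(-13088\right) = -367183840$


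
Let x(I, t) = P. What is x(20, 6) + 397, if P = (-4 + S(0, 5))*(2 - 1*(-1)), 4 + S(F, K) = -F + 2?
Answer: 379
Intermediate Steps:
S(F, K) = -2 - F (S(F, K) = -4 + (-F + 2) = -4 + (2 - F) = -2 - F)
P = -18 (P = (-4 + (-2 - 1*0))*(2 - 1*(-1)) = (-4 + (-2 + 0))*(2 + 1) = (-4 - 2)*3 = -6*3 = -18)
x(I, t) = -18
x(20, 6) + 397 = -18 + 397 = 379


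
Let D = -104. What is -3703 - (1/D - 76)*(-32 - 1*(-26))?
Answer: -216271/52 ≈ -4159.1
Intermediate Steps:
-3703 - (1/D - 76)*(-32 - 1*(-26)) = -3703 - (1/(-104) - 76)*(-32 - 1*(-26)) = -3703 - (-1/104 - 76)*(-32 + 26) = -3703 - (-7905)*(-6)/104 = -3703 - 1*23715/52 = -3703 - 23715/52 = -216271/52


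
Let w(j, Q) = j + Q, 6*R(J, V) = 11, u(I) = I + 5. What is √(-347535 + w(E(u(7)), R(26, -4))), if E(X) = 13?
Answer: I*√12510726/6 ≈ 589.51*I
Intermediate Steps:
u(I) = 5 + I
R(J, V) = 11/6 (R(J, V) = (⅙)*11 = 11/6)
w(j, Q) = Q + j
√(-347535 + w(E(u(7)), R(26, -4))) = √(-347535 + (11/6 + 13)) = √(-347535 + 89/6) = √(-2085121/6) = I*√12510726/6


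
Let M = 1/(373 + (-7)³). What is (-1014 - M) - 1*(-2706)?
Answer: 50759/30 ≈ 1692.0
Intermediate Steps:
M = 1/30 (M = 1/(373 - 343) = 1/30 ≈ 0.033333)
(-1014 - M) - 1*(-2706) = (-1014 - 1*1/30) - 1*(-2706) = (-1014 - 1/30) + 2706 = -30421/30 + 2706 = 50759/30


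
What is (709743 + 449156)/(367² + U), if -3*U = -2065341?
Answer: 1158899/823136 ≈ 1.4079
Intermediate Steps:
U = 688447 (U = -⅓*(-2065341) = 688447)
(709743 + 449156)/(367² + U) = (709743 + 449156)/(367² + 688447) = 1158899/(134689 + 688447) = 1158899/823136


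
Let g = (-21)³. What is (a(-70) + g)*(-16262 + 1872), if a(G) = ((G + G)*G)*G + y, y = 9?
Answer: 10004676280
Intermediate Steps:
a(G) = 9 + 2*G³ (a(G) = ((G + G)*G)*G + 9 = ((2*G)*G)*G + 9 = (2*G²)*G + 9 = 2*G³ + 9 = 9 + 2*G³)
g = -9261
(a(-70) + g)*(-16262 + 1872) = ((9 + 2*(-70)³) - 9261)*(-16262 + 1872) = ((9 + 2*(-343000)) - 9261)*(-14390) = ((9 - 686000) - 9261)*(-14390) = (-685991 - 9261)*(-14390) = -695252*(-14390) = 10004676280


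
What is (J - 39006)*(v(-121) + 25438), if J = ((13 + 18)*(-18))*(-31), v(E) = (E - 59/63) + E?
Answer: -3828541068/7 ≈ -5.4693e+8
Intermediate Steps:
v(E) = -59/63 + 2*E (v(E) = (E - 59*1/63) + E = (E - 59/63) + E = (-59/63 + E) + E = -59/63 + 2*E)
J = 17298 (J = (31*(-18))*(-31) = -558*(-31) = 17298)
(J - 39006)*(v(-121) + 25438) = (17298 - 39006)*((-59/63 + 2*(-121)) + 25438) = -21708*((-59/63 - 242) + 25438) = -21708*(-15305/63 + 25438) = -21708*1587289/63 = -3828541068/7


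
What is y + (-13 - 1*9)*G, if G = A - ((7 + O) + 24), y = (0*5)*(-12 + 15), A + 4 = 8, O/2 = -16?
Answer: -110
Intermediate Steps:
O = -32 (O = 2*(-16) = -32)
A = 4 (A = -4 + 8 = 4)
y = 0 (y = 0*3 = 0)
G = 5 (G = 4 - ((7 - 32) + 24) = 4 - (-25 + 24) = 4 - 1*(-1) = 4 + 1 = 5)
y + (-13 - 1*9)*G = 0 + (-13 - 1*9)*5 = 0 + (-13 - 9)*5 = 0 - 22*5 = 0 - 110 = -110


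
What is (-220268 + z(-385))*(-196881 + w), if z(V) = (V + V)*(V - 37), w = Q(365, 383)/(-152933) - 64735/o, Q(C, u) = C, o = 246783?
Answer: -777770309149924922848/37741264539 ≈ -2.0608e+10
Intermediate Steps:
w = -9990193550/37741264539 (w = 365/(-152933) - 64735/246783 = 365*(-1/152933) - 64735*1/246783 = -365/152933 - 64735/246783 = -9990193550/37741264539 ≈ -0.26470)
z(V) = 2*V*(-37 + V) (z(V) = (2*V)*(-37 + V) = 2*V*(-37 + V))
(-220268 + z(-385))*(-196881 + w) = (-220268 + 2*(-385)*(-37 - 385))*(-196881 - 9990193550/37741264539) = (-220268 + 2*(-385)*(-422))*(-7430547893896409/37741264539) = (-220268 + 324940)*(-7430547893896409/37741264539) = 104672*(-7430547893896409/37741264539) = -777770309149924922848/37741264539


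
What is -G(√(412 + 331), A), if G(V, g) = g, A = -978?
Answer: 978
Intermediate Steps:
-G(√(412 + 331), A) = -1*(-978) = 978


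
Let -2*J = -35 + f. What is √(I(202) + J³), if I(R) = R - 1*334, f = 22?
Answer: √2282/4 ≈ 11.943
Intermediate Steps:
I(R) = -334 + R (I(R) = R - 334 = -334 + R)
J = 13/2 (J = -(-35 + 22)/2 = -½*(-13) = 13/2 ≈ 6.5000)
√(I(202) + J³) = √((-334 + 202) + (13/2)³) = √(-132 + 2197/8) = √(1141/8) = √2282/4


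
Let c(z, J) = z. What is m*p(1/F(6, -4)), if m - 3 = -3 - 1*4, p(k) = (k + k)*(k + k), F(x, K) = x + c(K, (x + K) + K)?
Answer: -4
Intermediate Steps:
F(x, K) = K + x (F(x, K) = x + K = K + x)
p(k) = 4*k² (p(k) = (2*k)*(2*k) = 4*k²)
m = -4 (m = 3 + (-3 - 1*4) = 3 + (-3 - 4) = 3 - 7 = -4)
m*p(1/F(6, -4)) = -16*(1/(-4 + 6))² = -16*(1/2)² = -16*(½)² = -16/4 = -4*1 = -4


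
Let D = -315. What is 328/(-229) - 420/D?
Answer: -68/687 ≈ -0.098981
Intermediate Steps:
328/(-229) - 420/D = 328/(-229) - 420/(-315) = 328*(-1/229) - 420*(-1/315) = -328/229 + 4/3 = -68/687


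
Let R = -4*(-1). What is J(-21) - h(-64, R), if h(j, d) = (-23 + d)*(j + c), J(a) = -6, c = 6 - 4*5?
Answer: -1488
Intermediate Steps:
c = -14 (c = 6 - 20 = -14)
R = 4
h(j, d) = (-23 + d)*(-14 + j) (h(j, d) = (-23 + d)*(j - 14) = (-23 + d)*(-14 + j))
J(-21) - h(-64, R) = -6 - (322 - 23*(-64) - 14*4 + 4*(-64)) = -6 - (322 + 1472 - 56 - 256) = -6 - 1*1482 = -6 - 1482 = -1488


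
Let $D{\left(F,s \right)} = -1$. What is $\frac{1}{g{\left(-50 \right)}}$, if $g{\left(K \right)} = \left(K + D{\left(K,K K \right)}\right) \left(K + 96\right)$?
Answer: $- \frac{1}{2346} \approx -0.00042626$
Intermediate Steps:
$g{\left(K \right)} = \left(-1 + K\right) \left(96 + K\right)$ ($g{\left(K \right)} = \left(K - 1\right) \left(K + 96\right) = \left(-1 + K\right) \left(96 + K\right)$)
$\frac{1}{g{\left(-50 \right)}} = \frac{1}{-96 + \left(-50\right)^{2} + 95 \left(-50\right)} = \frac{1}{-96 + 2500 - 4750} = \frac{1}{-2346} = - \frac{1}{2346}$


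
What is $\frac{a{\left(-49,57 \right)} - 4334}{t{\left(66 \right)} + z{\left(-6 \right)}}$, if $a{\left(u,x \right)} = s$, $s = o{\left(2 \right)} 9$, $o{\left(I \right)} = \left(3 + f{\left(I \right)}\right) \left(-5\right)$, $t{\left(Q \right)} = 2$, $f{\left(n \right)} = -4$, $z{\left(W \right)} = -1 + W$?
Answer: $\frac{4289}{5} \approx 857.8$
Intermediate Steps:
$o{\left(I \right)} = 5$ ($o{\left(I \right)} = \left(3 - 4\right) \left(-5\right) = \left(-1\right) \left(-5\right) = 5$)
$s = 45$ ($s = 5 \cdot 9 = 45$)
$a{\left(u,x \right)} = 45$
$\frac{a{\left(-49,57 \right)} - 4334}{t{\left(66 \right)} + z{\left(-6 \right)}} = \frac{45 - 4334}{2 - 7} = - \frac{4289}{2 - 7} = - \frac{4289}{-5} = \left(-4289\right) \left(- \frac{1}{5}\right) = \frac{4289}{5}$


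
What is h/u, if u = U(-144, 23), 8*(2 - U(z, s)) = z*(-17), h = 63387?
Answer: -63387/304 ≈ -208.51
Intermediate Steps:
U(z, s) = 2 + 17*z/8 (U(z, s) = 2 - z*(-17)/8 = 2 - (-17)*z/8 = 2 + 17*z/8)
u = -304 (u = 2 + (17/8)*(-144) = 2 - 306 = -304)
h/u = 63387/(-304) = 63387*(-1/304) = -63387/304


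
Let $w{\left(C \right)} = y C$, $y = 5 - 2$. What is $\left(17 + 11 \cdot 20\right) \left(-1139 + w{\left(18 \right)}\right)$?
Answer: $-257145$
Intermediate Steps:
$y = 3$ ($y = 5 - 2 = 3$)
$w{\left(C \right)} = 3 C$
$\left(17 + 11 \cdot 20\right) \left(-1139 + w{\left(18 \right)}\right) = \left(17 + 11 \cdot 20\right) \left(-1139 + 3 \cdot 18\right) = \left(17 + 220\right) \left(-1139 + 54\right) = 237 \left(-1085\right) = -257145$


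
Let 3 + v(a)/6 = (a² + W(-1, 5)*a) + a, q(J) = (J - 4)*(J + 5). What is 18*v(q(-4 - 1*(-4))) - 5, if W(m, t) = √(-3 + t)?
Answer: 40711 - 2160*√2 ≈ 37656.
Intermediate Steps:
q(J) = (-4 + J)*(5 + J)
v(a) = -18 + 6*a + 6*a² + 6*a*√2 (v(a) = -18 + 6*((a² + √(-3 + 5)*a) + a) = -18 + 6*((a² + √2*a) + a) = -18 + 6*((a² + a*√2) + a) = -18 + 6*(a + a² + a*√2) = -18 + (6*a + 6*a² + 6*a*√2) = -18 + 6*a + 6*a² + 6*a*√2)
18*v(q(-4 - 1*(-4))) - 5 = 18*(-18 + 6*(-20 + (-4 - 1*(-4)) + (-4 - 1*(-4))²) + 6*(-20 + (-4 - 1*(-4)) + (-4 - 1*(-4))²)² + 6*(-20 + (-4 - 1*(-4)) + (-4 - 1*(-4))²)*√2) - 5 = 18*(-18 + 6*(-20 + (-4 + 4) + (-4 + 4)²) + 6*(-20 + (-4 + 4) + (-4 + 4)²)² + 6*(-20 + (-4 + 4) + (-4 + 4)²)*√2) - 5 = 18*(-18 + 6*(-20 + 0 + 0²) + 6*(-20 + 0 + 0²)² + 6*(-20 + 0 + 0²)*√2) - 5 = 18*(-18 + 6*(-20 + 0 + 0) + 6*(-20 + 0 + 0)² + 6*(-20 + 0 + 0)*√2) - 5 = 18*(-18 + 6*(-20) + 6*(-20)² + 6*(-20)*√2) - 5 = 18*(-18 - 120 + 6*400 - 120*√2) - 5 = 18*(-18 - 120 + 2400 - 120*√2) - 5 = 18*(2262 - 120*√2) - 5 = (40716 - 2160*√2) - 5 = 40711 - 2160*√2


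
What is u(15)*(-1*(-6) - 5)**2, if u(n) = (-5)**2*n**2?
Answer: 5625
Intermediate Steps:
u(n) = 25*n**2
u(15)*(-1*(-6) - 5)**2 = (25*15**2)*(-1*(-6) - 5)**2 = (25*225)*(6 - 5)**2 = 5625*1**2 = 5625*1 = 5625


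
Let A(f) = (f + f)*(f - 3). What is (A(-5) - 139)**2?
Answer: 3481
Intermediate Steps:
A(f) = 2*f*(-3 + f) (A(f) = (2*f)*(-3 + f) = 2*f*(-3 + f))
(A(-5) - 139)**2 = (2*(-5)*(-3 - 5) - 139)**2 = (2*(-5)*(-8) - 139)**2 = (80 - 139)**2 = (-59)**2 = 3481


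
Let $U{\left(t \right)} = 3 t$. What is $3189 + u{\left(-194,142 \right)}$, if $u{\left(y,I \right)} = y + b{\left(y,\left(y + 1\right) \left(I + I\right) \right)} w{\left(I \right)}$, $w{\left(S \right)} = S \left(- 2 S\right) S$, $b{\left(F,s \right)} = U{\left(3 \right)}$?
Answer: $-51536189$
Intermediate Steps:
$b{\left(F,s \right)} = 9$ ($b{\left(F,s \right)} = 3 \cdot 3 = 9$)
$w{\left(S \right)} = - 2 S^{3}$ ($w{\left(S \right)} = - 2 S^{2} S = - 2 S^{3}$)
$u{\left(y,I \right)} = y - 18 I^{3}$ ($u{\left(y,I \right)} = y + 9 \left(- 2 I^{3}\right) = y - 18 I^{3}$)
$3189 + u{\left(-194,142 \right)} = 3189 - \left(194 + 18 \cdot 142^{3}\right) = 3189 - 51539378 = -51536189$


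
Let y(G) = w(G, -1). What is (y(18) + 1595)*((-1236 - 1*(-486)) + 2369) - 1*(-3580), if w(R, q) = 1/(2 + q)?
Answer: 2587504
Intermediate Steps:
y(G) = 1 (y(G) = 1/(2 - 1) = 1/1 = 1)
(y(18) + 1595)*((-1236 - 1*(-486)) + 2369) - 1*(-3580) = (1 + 1595)*((-1236 - 1*(-486)) + 2369) - 1*(-3580) = 1596*((-1236 + 486) + 2369) + 3580 = 1596*(-750 + 2369) + 3580 = 1596*1619 + 3580 = 2583924 + 3580 = 2587504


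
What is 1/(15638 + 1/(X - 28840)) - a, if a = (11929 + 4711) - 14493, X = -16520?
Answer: -1522952245453/709339679 ≈ -2147.0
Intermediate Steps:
a = 2147 (a = 16640 - 14493 = 2147)
1/(15638 + 1/(X - 28840)) - a = 1/(15638 + 1/(-16520 - 28840)) - 1*2147 = 1/(15638 + 1/(-45360)) - 2147 = 1/(15638 - 1/45360) - 2147 = 1/(709339679/45360) - 2147 = 45360/709339679 - 2147 = -1522952245453/709339679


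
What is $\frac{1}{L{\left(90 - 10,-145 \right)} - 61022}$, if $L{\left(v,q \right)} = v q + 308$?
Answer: $- \frac{1}{72314} \approx -1.3829 \cdot 10^{-5}$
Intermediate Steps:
$L{\left(v,q \right)} = 308 + q v$ ($L{\left(v,q \right)} = q v + 308 = 308 + q v$)
$\frac{1}{L{\left(90 - 10,-145 \right)} - 61022} = \frac{1}{\left(308 - 145 \left(90 - 10\right)\right) - 61022} = \frac{1}{\left(308 - 11600\right) - 61022} = \frac{1}{-11292 - 61022} = \frac{1}{-72314} = - \frac{1}{72314}$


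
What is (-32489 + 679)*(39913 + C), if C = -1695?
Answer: -1215714580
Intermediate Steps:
(-32489 + 679)*(39913 + C) = (-32489 + 679)*(39913 - 1695) = -31810*38218 = -1215714580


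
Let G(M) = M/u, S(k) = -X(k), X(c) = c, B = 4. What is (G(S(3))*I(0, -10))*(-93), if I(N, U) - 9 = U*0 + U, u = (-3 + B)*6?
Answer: -93/2 ≈ -46.500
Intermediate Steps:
u = 6 (u = (-3 + 4)*6 = 1*6 = 6)
I(N, U) = 9 + U (I(N, U) = 9 + (U*0 + U) = 9 + (0 + U) = 9 + U)
S(k) = -k
G(M) = M/6
(G(S(3))*I(0, -10))*(-93) = (((-1*3)/6)*(9 - 10))*(-93) = (((⅙)*(-3))*(-1))*(-93) = -½*(-1)*(-93) = (½)*(-93) = -93/2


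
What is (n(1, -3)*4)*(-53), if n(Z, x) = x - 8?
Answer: 2332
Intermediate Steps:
n(Z, x) = -8 + x
(n(1, -3)*4)*(-53) = ((-8 - 3)*4)*(-53) = -11*4*(-53) = -44*(-53) = 2332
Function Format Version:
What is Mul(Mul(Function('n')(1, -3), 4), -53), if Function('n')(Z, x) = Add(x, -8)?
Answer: 2332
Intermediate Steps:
Function('n')(Z, x) = Add(-8, x)
Mul(Mul(Function('n')(1, -3), 4), -53) = Mul(Mul(Add(-8, -3), 4), -53) = Mul(Mul(-11, 4), -53) = Mul(-44, -53) = 2332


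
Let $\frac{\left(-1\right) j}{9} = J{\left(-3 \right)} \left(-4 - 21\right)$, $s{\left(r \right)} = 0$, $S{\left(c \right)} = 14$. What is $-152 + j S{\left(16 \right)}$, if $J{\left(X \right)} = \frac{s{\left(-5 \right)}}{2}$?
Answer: $-152$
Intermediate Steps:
$J{\left(X \right)} = 0$ ($J{\left(X \right)} = \frac{0}{2} = 0 \cdot \frac{1}{2} = 0$)
$j = 0$ ($j = - 9 \cdot 0 \left(-4 - 21\right) = - 9 \cdot 0 \left(-25\right) = \left(-9\right) 0 = 0$)
$-152 + j S{\left(16 \right)} = -152 + 0 \cdot 14 = -152 + 0 = -152$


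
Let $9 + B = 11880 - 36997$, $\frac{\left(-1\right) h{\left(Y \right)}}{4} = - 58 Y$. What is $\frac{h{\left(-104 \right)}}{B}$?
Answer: $\frac{12064}{12563} \approx 0.96028$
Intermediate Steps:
$h{\left(Y \right)} = 232 Y$ ($h{\left(Y \right)} = - 4 \left(- 58 Y\right) = 232 Y$)
$B = -25126$ ($B = -9 + \left(11880 - 36997\right) = -9 - 25117 = -25126$)
$\frac{h{\left(-104 \right)}}{B} = \frac{232 \left(-104\right)}{-25126} = \left(-24128\right) \left(- \frac{1}{25126}\right) = \frac{12064}{12563}$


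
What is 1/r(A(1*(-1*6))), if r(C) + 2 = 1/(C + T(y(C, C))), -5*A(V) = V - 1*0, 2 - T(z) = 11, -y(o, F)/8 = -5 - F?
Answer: -39/83 ≈ -0.46988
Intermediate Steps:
y(o, F) = 40 + 8*F (y(o, F) = -8*(-5 - F) = 40 + 8*F)
T(z) = -9 (T(z) = 2 - 1*11 = 2 - 11 = -9)
A(V) = -V/5 (A(V) = -(V - 1*0)/5 = -(V + 0)/5 = -V/5)
r(C) = -2 + 1/(-9 + C) (r(C) = -2 + 1/(C - 9) = -2 + 1/(-9 + C))
1/r(A(1*(-1*6))) = 1/((19 - (-2)*1*(-1*6)/5)/(-9 - (-1*6)/5)) = 1/((19 - (-2)*1*(-6)/5)/(-9 - (-6)/5)) = 1/((19 - (-2)*(-6)/5)/(-9 - ⅕*(-6))) = 1/((19 - 2*6/5)/(-9 + 6/5)) = 1/((19 - 12/5)/(-39/5)) = 1/(-5/39*83/5) = 1/(-83/39) = -39/83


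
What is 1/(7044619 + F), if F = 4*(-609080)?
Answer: 1/4608299 ≈ 2.1700e-7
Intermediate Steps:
F = -2436320
1/(7044619 + F) = 1/(7044619 - 2436320) = 1/4608299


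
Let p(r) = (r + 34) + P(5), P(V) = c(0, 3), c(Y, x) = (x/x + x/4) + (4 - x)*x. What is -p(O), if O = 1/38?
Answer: -2947/76 ≈ -38.776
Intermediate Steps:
c(Y, x) = 1 + x/4 + x*(4 - x) (c(Y, x) = (1 + x*(¼)) + x*(4 - x) = (1 + x/4) + x*(4 - x) = 1 + x/4 + x*(4 - x))
P(V) = 19/4 (P(V) = 1 - 1*3² + (17/4)*3 = 1 - 1*9 + 51/4 = 1 - 9 + 51/4 = 19/4)
O = 1/38 ≈ 0.026316
p(r) = 155/4 + r (p(r) = (r + 34) + 19/4 = (34 + r) + 19/4 = 155/4 + r)
-p(O) = -(155/4 + 1/38) = -1*2947/76 = -2947/76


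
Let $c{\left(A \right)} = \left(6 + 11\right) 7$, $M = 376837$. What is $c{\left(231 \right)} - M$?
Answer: $-376718$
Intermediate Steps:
$c{\left(A \right)} = 119$ ($c{\left(A \right)} = 17 \cdot 7 = 119$)
$c{\left(231 \right)} - M = 119 - 376837 = -376718$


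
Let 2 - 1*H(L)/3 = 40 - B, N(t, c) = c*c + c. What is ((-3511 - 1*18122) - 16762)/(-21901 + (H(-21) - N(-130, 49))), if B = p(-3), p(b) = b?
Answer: 38395/24474 ≈ 1.5688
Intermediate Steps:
N(t, c) = c + c² (N(t, c) = c² + c = c + c²)
B = -3
H(L) = -123 (H(L) = 6 - 3*(40 - 1*(-3)) = 6 - 3*(40 + 3) = 6 - 3*43 = 6 - 129 = -123)
((-3511 - 1*18122) - 16762)/(-21901 + (H(-21) - N(-130, 49))) = ((-3511 - 1*18122) - 16762)/(-21901 + (-123 - 49*(1 + 49))) = ((-3511 - 18122) - 16762)/(-21901 + (-123 - 49*50)) = (-21633 - 16762)/(-21901 + (-123 - 1*2450)) = -38395/(-21901 + (-123 - 2450)) = -38395/(-21901 - 2573) = -38395/(-24474) = -38395*(-1/24474) = 38395/24474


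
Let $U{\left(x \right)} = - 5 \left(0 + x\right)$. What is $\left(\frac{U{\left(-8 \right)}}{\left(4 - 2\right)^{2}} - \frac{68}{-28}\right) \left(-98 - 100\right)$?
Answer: $- \frac{17226}{7} \approx -2460.9$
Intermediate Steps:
$U{\left(x \right)} = - 5 x$
$\left(\frac{U{\left(-8 \right)}}{\left(4 - 2\right)^{2}} - \frac{68}{-28}\right) \left(-98 - 100\right) = \left(\frac{\left(-5\right) \left(-8\right)}{\left(4 - 2\right)^{2}} - \frac{68}{-28}\right) \left(-98 - 100\right) = \left(\frac{40}{2^{2}} - - \frac{17}{7}\right) \left(-198\right) = \left(\frac{40}{4} + \frac{17}{7}\right) \left(-198\right) = \left(40 \cdot \frac{1}{4} + \frac{17}{7}\right) \left(-198\right) = \left(10 + \frac{17}{7}\right) \left(-198\right) = \frac{87}{7} \left(-198\right) = - \frac{17226}{7}$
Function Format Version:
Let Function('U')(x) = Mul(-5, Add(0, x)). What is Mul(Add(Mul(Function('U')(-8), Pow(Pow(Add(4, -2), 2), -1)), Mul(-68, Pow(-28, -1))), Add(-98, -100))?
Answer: Rational(-17226, 7) ≈ -2460.9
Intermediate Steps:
Function('U')(x) = Mul(-5, x)
Mul(Add(Mul(Function('U')(-8), Pow(Pow(Add(4, -2), 2), -1)), Mul(-68, Pow(-28, -1))), Add(-98, -100)) = Mul(Add(Mul(Mul(-5, -8), Pow(Pow(Add(4, -2), 2), -1)), Mul(-68, Pow(-28, -1))), Add(-98, -100)) = Mul(Add(Mul(40, Pow(Pow(2, 2), -1)), Mul(-68, Rational(-1, 28))), -198) = Mul(Add(Mul(40, Pow(4, -1)), Rational(17, 7)), -198) = Mul(Add(Mul(40, Rational(1, 4)), Rational(17, 7)), -198) = Mul(Add(10, Rational(17, 7)), -198) = Mul(Rational(87, 7), -198) = Rational(-17226, 7)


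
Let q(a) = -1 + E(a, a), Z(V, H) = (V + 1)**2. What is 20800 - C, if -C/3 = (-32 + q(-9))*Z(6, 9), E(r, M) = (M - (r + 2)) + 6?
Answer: 16537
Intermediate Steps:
E(r, M) = 4 + M - r (E(r, M) = (M - (2 + r)) + 6 = (M + (-2 - r)) + 6 = (-2 + M - r) + 6 = 4 + M - r)
Z(V, H) = (1 + V)**2
q(a) = 3 (q(a) = -1 + (4 + a - a) = -1 + 4 = 3)
C = 4263 (C = -3*(-32 + 3)*(1 + 6)**2 = -(-87)*7**2 = -(-87)*49 = -3*(-1421) = 4263)
20800 - C = 20800 - 1*4263 = 20800 - 4263 = 16537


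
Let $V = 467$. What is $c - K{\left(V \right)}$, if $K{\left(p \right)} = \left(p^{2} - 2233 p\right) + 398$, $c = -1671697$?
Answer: $-847373$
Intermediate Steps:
$K{\left(p \right)} = 398 + p^{2} - 2233 p$
$c - K{\left(V \right)} = -1671697 - \left(398 + 467^{2} - 1042811\right) = -1671697 - \left(398 + 218089 - 1042811\right) = -1671697 - -824324 = -1671697 + 824324 = -847373$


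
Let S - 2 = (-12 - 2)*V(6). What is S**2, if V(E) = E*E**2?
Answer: 9132484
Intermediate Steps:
V(E) = E**3
S = -3022 (S = 2 + (-12 - 2)*6**3 = 2 - 14*216 = 2 - 3024 = -3022)
S**2 = (-3022)**2 = 9132484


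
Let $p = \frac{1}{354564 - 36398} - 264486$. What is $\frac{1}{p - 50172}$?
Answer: $- \frac{318166}{100113477227} \approx -3.1781 \cdot 10^{-6}$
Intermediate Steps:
$p = - \frac{84150452675}{318166}$ ($p = \frac{1}{318166} - 264486 = - \frac{84150452675}{318166} \approx -2.6449 \cdot 10^{5}$)
$\frac{1}{p - 50172} = \frac{1}{- \frac{84150452675}{318166} - 50172} = \frac{1}{- \frac{100113477227}{318166}} = - \frac{318166}{100113477227}$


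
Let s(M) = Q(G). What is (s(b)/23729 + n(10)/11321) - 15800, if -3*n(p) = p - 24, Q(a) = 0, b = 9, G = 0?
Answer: -536615386/33963 ≈ -15800.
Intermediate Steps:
n(p) = 8 - p/3 (n(p) = -(p - 24)/3 = -(-24 + p)/3 = 8 - p/3)
s(M) = 0
(s(b)/23729 + n(10)/11321) - 15800 = (0/23729 + (8 - ⅓*10)/11321) - 15800 = (0*(1/23729) + (8 - 10/3)*(1/11321)) - 15800 = (0 + (14/3)*(1/11321)) - 15800 = (0 + 14/33963) - 15800 = 14/33963 - 15800 = -536615386/33963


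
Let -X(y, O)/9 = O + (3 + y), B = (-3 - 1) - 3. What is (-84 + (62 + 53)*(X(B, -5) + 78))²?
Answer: 331276401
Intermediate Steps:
B = -7 (B = -4 - 3 = -7)
X(y, O) = -27 - 9*O - 9*y (X(y, O) = -9*(O + (3 + y)) = -9*(3 + O + y) = -27 - 9*O - 9*y)
(-84 + (62 + 53)*(X(B, -5) + 78))² = (-84 + (62 + 53)*((-27 - 9*(-5) - 9*(-7)) + 78))² = (-84 + 115*((-27 + 45 + 63) + 78))² = (-84 + 115*(81 + 78))² = (-84 + 115*159)² = (-84 + 18285)² = 18201² = 331276401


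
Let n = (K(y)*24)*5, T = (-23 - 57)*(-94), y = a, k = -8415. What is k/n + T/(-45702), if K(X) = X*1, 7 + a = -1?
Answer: 12578771/1462464 ≈ 8.6011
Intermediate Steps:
a = -8 (a = -7 - 1 = -8)
y = -8
K(X) = X
T = 7520 (T = -80*(-94) = 7520)
n = -960 (n = -8*24*5 = -192*5 = -960)
k/n + T/(-45702) = -8415/(-960) + 7520/(-45702) = -8415*(-1/960) + 7520*(-1/45702) = 561/64 - 3760/22851 = 12578771/1462464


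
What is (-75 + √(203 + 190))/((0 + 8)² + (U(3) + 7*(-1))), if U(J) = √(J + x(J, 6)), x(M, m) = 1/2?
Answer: -8550/6491 - √5502/6491 + 75*√14/6491 + 114*√393/6491 ≈ -0.93723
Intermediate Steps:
x(M, m) = ½
U(J) = √(½ + J) (U(J) = √(J + ½) = √(½ + J))
(-75 + √(203 + 190))/((0 + 8)² + (U(3) + 7*(-1))) = (-75 + √(203 + 190))/((0 + 8)² + (√(2 + 4*3)/2 + 7*(-1))) = (-75 + √393)/(8² + (√(2 + 12)/2 - 7)) = (-75 + √393)/(64 + (√14/2 - 7)) = (-75 + √393)/(64 + (-7 + √14/2)) = (-75 + √393)/(57 + √14/2)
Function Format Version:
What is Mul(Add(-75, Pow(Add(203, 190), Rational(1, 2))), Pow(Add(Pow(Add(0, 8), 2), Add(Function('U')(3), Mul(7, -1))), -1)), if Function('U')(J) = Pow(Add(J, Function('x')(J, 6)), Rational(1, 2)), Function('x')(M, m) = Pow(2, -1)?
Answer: Add(Rational(-8550, 6491), Mul(Rational(-1, 6491), Pow(5502, Rational(1, 2))), Mul(Rational(75, 6491), Pow(14, Rational(1, 2))), Mul(Rational(114, 6491), Pow(393, Rational(1, 2)))) ≈ -0.93723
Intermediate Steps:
Function('x')(M, m) = Rational(1, 2)
Function('U')(J) = Pow(Add(Rational(1, 2), J), Rational(1, 2)) (Function('U')(J) = Pow(Add(J, Rational(1, 2)), Rational(1, 2)) = Pow(Add(Rational(1, 2), J), Rational(1, 2)))
Mul(Add(-75, Pow(Add(203, 190), Rational(1, 2))), Pow(Add(Pow(Add(0, 8), 2), Add(Function('U')(3), Mul(7, -1))), -1)) = Mul(Add(-75, Pow(Add(203, 190), Rational(1, 2))), Pow(Add(Pow(Add(0, 8), 2), Add(Mul(Rational(1, 2), Pow(Add(2, Mul(4, 3)), Rational(1, 2))), Mul(7, -1))), -1)) = Mul(Add(-75, Pow(393, Rational(1, 2))), Pow(Add(Pow(8, 2), Add(Mul(Rational(1, 2), Pow(Add(2, 12), Rational(1, 2))), -7)), -1)) = Mul(Add(-75, Pow(393, Rational(1, 2))), Pow(Add(64, Add(Mul(Rational(1, 2), Pow(14, Rational(1, 2))), -7)), -1)) = Mul(Add(-75, Pow(393, Rational(1, 2))), Pow(Add(64, Add(-7, Mul(Rational(1, 2), Pow(14, Rational(1, 2))))), -1)) = Mul(Add(-75, Pow(393, Rational(1, 2))), Pow(Add(57, Mul(Rational(1, 2), Pow(14, Rational(1, 2)))), -1)) = Mul(Pow(Add(57, Mul(Rational(1, 2), Pow(14, Rational(1, 2)))), -1), Add(-75, Pow(393, Rational(1, 2))))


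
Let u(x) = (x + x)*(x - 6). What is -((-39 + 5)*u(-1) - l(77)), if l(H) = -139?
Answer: 337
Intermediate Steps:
u(x) = 2*x*(-6 + x) (u(x) = (2*x)*(-6 + x) = 2*x*(-6 + x))
-((-39 + 5)*u(-1) - l(77)) = -((-39 + 5)*(2*(-1)*(-6 - 1)) - 1*(-139)) = -(-68*(-1)*(-7) + 139) = -(-34*14 + 139) = -(-476 + 139) = -1*(-337) = 337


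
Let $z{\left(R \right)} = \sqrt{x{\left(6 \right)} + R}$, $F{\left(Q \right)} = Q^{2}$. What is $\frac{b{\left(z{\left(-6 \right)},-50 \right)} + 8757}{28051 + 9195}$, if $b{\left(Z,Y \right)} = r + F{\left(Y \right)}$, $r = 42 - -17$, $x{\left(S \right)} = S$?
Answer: $\frac{5658}{18623} \approx 0.30382$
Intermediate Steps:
$r = 59$ ($r = 42 + 17 = 59$)
$z{\left(R \right)} = \sqrt{6 + R}$
$b{\left(Z,Y \right)} = 59 + Y^{2}$
$\frac{b{\left(z{\left(-6 \right)},-50 \right)} + 8757}{28051 + 9195} = \frac{\left(59 + \left(-50\right)^{2}\right) + 8757}{28051 + 9195} = \frac{\left(59 + 2500\right) + 8757}{37246} = \left(2559 + 8757\right) \frac{1}{37246} = 11316 \cdot \frac{1}{37246} = \frac{5658}{18623}$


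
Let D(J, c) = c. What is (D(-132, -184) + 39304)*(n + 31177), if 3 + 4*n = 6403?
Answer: 1282236240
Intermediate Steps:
n = 1600 (n = -¾ + (¼)*6403 = -¾ + 6403/4 = 1600)
(D(-132, -184) + 39304)*(n + 31177) = (-184 + 39304)*(1600 + 31177) = 39120*32777 = 1282236240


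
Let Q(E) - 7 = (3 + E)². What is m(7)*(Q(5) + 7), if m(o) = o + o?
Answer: 1092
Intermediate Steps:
m(o) = 2*o
Q(E) = 7 + (3 + E)²
m(7)*(Q(5) + 7) = (2*7)*((7 + (3 + 5)²) + 7) = 14*((7 + 8²) + 7) = 14*((7 + 64) + 7) = 14*(71 + 7) = 14*78 = 1092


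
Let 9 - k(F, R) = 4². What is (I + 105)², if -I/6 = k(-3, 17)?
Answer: 21609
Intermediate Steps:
k(F, R) = -7 (k(F, R) = 9 - 1*4² = 9 - 1*16 = 9 - 16 = -7)
I = 42 (I = -6*(-7) = 42)
(I + 105)² = (42 + 105)² = 147² = 21609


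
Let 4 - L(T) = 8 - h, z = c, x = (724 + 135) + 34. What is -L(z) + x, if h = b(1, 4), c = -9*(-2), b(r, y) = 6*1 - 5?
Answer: 896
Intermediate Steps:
b(r, y) = 1 (b(r, y) = 6 - 5 = 1)
x = 893 (x = 859 + 34 = 893)
c = 18
h = 1
z = 18
L(T) = -3 (L(T) = 4 - (8 - 1*1) = 4 - (8 - 1) = 4 - 1*7 = 4 - 7 = -3)
-L(z) + x = -1*(-3) + 893 = 3 + 893 = 896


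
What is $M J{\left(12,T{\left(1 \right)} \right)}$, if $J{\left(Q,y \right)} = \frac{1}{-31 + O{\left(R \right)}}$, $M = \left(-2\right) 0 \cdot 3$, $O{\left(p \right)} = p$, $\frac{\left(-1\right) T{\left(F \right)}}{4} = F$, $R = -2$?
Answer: $0$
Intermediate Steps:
$T{\left(F \right)} = - 4 F$
$M = 0$ ($M = 0 \cdot 3 = 0$)
$J{\left(Q,y \right)} = - \frac{1}{33}$ ($J{\left(Q,y \right)} = \frac{1}{-31 - 2} = \frac{1}{-33} = - \frac{1}{33}$)
$M J{\left(12,T{\left(1 \right)} \right)} = 0 \left(- \frac{1}{33}\right) = 0$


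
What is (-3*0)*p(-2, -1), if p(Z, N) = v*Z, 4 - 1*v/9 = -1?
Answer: 0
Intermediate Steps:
v = 45 (v = 36 - 9*(-1) = 36 + 9 = 45)
p(Z, N) = 45*Z
(-3*0)*p(-2, -1) = (-3*0)*(45*(-2)) = 0*(-90) = 0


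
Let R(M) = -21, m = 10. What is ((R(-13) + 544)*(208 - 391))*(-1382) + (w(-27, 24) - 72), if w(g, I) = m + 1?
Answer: 132269777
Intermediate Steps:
w(g, I) = 11 (w(g, I) = 10 + 1 = 11)
((R(-13) + 544)*(208 - 391))*(-1382) + (w(-27, 24) - 72) = ((-21 + 544)*(208 - 391))*(-1382) + (11 - 72) = (523*(-183))*(-1382) - 61 = -95709*(-1382) - 61 = 132269838 - 61 = 132269777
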